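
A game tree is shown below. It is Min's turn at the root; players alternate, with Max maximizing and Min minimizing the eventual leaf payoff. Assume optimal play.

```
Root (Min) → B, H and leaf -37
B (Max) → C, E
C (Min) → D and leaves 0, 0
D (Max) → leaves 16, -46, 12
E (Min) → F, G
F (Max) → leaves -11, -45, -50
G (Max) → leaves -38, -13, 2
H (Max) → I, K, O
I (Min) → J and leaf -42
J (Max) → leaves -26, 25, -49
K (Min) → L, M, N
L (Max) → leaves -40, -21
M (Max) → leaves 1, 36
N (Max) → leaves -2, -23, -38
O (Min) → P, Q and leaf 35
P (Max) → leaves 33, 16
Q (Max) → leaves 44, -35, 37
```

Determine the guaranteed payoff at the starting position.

D (Max): max(16, -46, 12) = 16
C (Min): min(16, 0, 0) = 0
F (Max): max(-11, -45, -50) = -11
G (Max): max(-38, -13, 2) = 2
E (Min): min(-11, 2) = -11
B (Max): max(0, -11) = 0
J (Max): max(-26, 25, -49) = 25
I (Min): min(25, -42) = -42
L (Max): max(-40, -21) = -21
M (Max): max(1, 36) = 36
N (Max): max(-2, -23, -38) = -2
K (Min): min(-21, 36, -2) = -21
P (Max): max(33, 16) = 33
Q (Max): max(44, -35, 37) = 44
O (Min): min(33, 44, 35) = 33
H (Max): max(-42, -21, 33) = 33
Root (Min): min(0, 33, -37) = -37

-37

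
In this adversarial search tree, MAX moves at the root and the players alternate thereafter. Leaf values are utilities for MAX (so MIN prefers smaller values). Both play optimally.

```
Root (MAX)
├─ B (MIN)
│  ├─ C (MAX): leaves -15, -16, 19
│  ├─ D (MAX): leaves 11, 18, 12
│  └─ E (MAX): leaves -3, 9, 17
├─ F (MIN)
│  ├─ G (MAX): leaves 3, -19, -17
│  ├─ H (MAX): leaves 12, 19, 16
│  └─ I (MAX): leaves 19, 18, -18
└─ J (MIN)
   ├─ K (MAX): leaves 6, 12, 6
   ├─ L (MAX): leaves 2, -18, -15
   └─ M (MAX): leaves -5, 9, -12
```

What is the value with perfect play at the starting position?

C (MAX): max(-15, -16, 19) = 19
D (MAX): max(11, 18, 12) = 18
E (MAX): max(-3, 9, 17) = 17
B (MIN): min(19, 18, 17) = 17
G (MAX): max(3, -19, -17) = 3
H (MAX): max(12, 19, 16) = 19
I (MAX): max(19, 18, -18) = 19
F (MIN): min(3, 19, 19) = 3
K (MAX): max(6, 12, 6) = 12
L (MAX): max(2, -18, -15) = 2
M (MAX): max(-5, 9, -12) = 9
J (MIN): min(12, 2, 9) = 2
Root (MAX): max(17, 3, 2) = 17

17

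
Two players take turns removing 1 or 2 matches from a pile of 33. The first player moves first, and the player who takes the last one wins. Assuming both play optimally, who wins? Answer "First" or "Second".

i:   0  1  2  3  4  5  6  7  8  9 10 11 12 13 14 15 16 17 18 19 20 21 22 23 24 25 26 27 28 29 30 31 32 33
     L  W  W  L  W  W  L  W  W  L  W  W  L  W  W  L  W  W  L  W  W  L  W  W  L  W  W  L  W  W  L  W  W  L
Position 33 is L, so the second player wins.

Second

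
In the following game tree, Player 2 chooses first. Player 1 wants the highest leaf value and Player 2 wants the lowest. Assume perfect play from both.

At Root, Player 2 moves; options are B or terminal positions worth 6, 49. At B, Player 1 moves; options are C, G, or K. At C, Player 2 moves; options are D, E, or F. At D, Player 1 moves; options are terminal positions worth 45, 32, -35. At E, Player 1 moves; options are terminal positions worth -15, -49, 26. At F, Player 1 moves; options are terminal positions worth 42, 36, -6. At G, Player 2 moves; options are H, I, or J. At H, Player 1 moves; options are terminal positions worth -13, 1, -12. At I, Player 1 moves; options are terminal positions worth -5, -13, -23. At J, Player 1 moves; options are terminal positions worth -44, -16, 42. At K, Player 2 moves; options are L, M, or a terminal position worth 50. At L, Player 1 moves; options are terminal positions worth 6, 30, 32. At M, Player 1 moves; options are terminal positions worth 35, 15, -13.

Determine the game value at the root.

6

D (Player 1): max(45, 32, -35) = 45
E (Player 1): max(-15, -49, 26) = 26
F (Player 1): max(42, 36, -6) = 42
C (Player 2): min(45, 26, 42) = 26
H (Player 1): max(-13, 1, -12) = 1
I (Player 1): max(-5, -13, -23) = -5
J (Player 1): max(-44, -16, 42) = 42
G (Player 2): min(1, -5, 42) = -5
L (Player 1): max(6, 30, 32) = 32
M (Player 1): max(35, 15, -13) = 35
K (Player 2): min(32, 35, 50) = 32
B (Player 1): max(26, -5, 32) = 32
Root (Player 2): min(32, 6, 49) = 6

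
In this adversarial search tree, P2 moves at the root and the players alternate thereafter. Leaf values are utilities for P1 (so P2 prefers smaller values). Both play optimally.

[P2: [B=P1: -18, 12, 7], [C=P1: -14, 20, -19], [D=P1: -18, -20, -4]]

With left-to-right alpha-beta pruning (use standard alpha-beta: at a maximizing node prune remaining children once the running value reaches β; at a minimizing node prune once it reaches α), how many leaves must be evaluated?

B [α=-∞,β=+∞]: v=12
C [α=-∞,β=12]: v=20 after child 2 ≥ β → β-cutoff, skip 1
D [α=-∞,β=12]: v=-4
Root [α=-∞,β=+∞]: v=-4
Leaves evaluated: 8 of 9.

8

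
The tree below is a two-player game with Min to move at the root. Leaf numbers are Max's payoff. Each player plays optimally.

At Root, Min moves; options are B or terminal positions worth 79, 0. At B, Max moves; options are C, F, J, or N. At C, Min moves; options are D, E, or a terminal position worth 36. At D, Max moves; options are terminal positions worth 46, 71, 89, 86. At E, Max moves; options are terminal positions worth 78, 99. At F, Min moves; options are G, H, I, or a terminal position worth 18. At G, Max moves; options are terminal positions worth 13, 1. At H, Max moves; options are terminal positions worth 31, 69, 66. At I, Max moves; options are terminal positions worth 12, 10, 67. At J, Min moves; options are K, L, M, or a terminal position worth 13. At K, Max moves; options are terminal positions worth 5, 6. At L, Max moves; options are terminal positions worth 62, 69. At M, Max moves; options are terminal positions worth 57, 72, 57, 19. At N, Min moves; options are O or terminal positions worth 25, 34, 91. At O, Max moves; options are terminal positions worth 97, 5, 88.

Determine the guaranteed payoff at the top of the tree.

0

D (Max): max(46, 71, 89, 86) = 89
E (Max): max(78, 99) = 99
C (Min): min(89, 99, 36) = 36
G (Max): max(13, 1) = 13
H (Max): max(31, 69, 66) = 69
I (Max): max(12, 10, 67) = 67
F (Min): min(13, 69, 67, 18) = 13
K (Max): max(5, 6) = 6
L (Max): max(62, 69) = 69
M (Max): max(57, 72, 57, 19) = 72
J (Min): min(6, 69, 72, 13) = 6
O (Max): max(97, 5, 88) = 97
N (Min): min(97, 25, 34, 91) = 25
B (Max): max(36, 13, 6, 25) = 36
Root (Min): min(36, 79, 0) = 0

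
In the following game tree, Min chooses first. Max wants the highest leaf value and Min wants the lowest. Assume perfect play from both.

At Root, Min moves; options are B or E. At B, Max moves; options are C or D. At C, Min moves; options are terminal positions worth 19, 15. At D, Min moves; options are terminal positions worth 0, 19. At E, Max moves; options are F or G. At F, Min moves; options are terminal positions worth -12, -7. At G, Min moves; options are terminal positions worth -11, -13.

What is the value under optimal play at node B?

C: min(19, 15) = 15
D: min(0, 19) = 0
B: max(15, 0) = 15

15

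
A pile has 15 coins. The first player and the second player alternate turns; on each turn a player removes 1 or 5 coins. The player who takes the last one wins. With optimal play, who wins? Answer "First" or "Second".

First

Compute winning (W) and losing (L) positions by backward induction:
i:   0  1  2  3  4  5  6  7  8  9 10 11 12 13 14 15
     L  W  L  W  L  W  L  W  L  W  L  W  L  W  L  W
Position 15 is W, so the first player wins.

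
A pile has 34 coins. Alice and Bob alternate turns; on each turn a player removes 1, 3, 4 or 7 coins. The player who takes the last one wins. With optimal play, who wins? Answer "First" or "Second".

i:   0  1  2  3  4  5  6  7  8  9 10 11 12 13 14 15 16 17 18 19 20 21 22 23 24 25 26 27 28 29 30 31 32 33 34
     L  W  L  W  W  W  W  W  L  W  L  W  W  W  W  W  L  W  L  W  W  W  W  W  L  W  L  W  W  W  W  W  L  W  L
Position 34 is L, so the second player wins.

Second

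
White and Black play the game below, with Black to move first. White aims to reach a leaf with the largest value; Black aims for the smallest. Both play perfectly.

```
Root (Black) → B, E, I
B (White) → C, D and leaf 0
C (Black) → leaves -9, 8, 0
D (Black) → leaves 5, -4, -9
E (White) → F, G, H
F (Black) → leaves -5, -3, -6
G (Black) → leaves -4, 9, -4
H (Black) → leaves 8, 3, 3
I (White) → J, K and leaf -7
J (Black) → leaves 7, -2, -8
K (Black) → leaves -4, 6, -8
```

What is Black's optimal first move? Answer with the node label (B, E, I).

C (Black): min(-9, 8, 0) = -9
D (Black): min(5, -4, -9) = -9
B (White): max(-9, -9, 0) = 0
F (Black): min(-5, -3, -6) = -6
G (Black): min(-4, 9, -4) = -4
H (Black): min(8, 3, 3) = 3
E (White): max(-6, -4, 3) = 3
J (Black): min(7, -2, -8) = -8
K (Black): min(-4, 6, -8) = -8
I (White): max(-8, -8, -7) = -7
Root (Black): min(0, 3, -7) = -7
Black picks the child with the lowest value: I (value -7).

I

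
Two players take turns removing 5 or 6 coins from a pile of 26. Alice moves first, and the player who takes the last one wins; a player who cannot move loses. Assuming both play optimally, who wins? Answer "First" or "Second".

Compute winning (W) and losing (L) positions by backward induction:
i:   0  1  2  3  4  5  6  7  8  9 10 11 12 13 14 15 16 17 18 19 20 21 22 23 24 25 26
     L  L  L  L  L  W  W  W  W  W  W  L  L  L  L  L  W  W  W  W  W  W  L  L  L  L  L
Position 26 is L, so the second player wins.

Second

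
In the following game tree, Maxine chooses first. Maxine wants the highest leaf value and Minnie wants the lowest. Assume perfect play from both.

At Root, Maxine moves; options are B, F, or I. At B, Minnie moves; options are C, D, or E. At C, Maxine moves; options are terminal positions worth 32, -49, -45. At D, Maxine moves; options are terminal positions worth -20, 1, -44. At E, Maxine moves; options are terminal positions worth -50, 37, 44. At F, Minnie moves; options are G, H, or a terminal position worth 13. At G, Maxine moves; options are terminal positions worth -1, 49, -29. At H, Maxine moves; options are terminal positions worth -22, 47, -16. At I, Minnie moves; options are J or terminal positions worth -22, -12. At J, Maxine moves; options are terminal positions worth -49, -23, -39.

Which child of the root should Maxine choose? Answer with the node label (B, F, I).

C (Maxine): max(32, -49, -45) = 32
D (Maxine): max(-20, 1, -44) = 1
E (Maxine): max(-50, 37, 44) = 44
B (Minnie): min(32, 1, 44) = 1
G (Maxine): max(-1, 49, -29) = 49
H (Maxine): max(-22, 47, -16) = 47
F (Minnie): min(49, 47, 13) = 13
J (Maxine): max(-49, -23, -39) = -23
I (Minnie): min(-23, -22, -12) = -23
Root (Maxine): max(1, 13, -23) = 13
Maxine picks the child with the highest value: F (value 13).

F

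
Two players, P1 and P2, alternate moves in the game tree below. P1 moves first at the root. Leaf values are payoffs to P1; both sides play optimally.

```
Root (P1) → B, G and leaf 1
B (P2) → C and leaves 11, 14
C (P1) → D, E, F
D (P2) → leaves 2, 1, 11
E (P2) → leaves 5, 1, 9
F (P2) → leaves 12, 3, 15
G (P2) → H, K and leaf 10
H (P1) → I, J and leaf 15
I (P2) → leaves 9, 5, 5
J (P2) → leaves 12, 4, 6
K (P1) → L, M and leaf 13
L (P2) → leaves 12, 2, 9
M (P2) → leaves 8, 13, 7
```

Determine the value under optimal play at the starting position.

10

D (P2): min(2, 1, 11) = 1
E (P2): min(5, 1, 9) = 1
F (P2): min(12, 3, 15) = 3
C (P1): max(1, 1, 3) = 3
B (P2): min(3, 11, 14) = 3
I (P2): min(9, 5, 5) = 5
J (P2): min(12, 4, 6) = 4
H (P1): max(5, 4, 15) = 15
L (P2): min(12, 2, 9) = 2
M (P2): min(8, 13, 7) = 7
K (P1): max(2, 7, 13) = 13
G (P2): min(15, 13, 10) = 10
Root (P1): max(3, 10, 1) = 10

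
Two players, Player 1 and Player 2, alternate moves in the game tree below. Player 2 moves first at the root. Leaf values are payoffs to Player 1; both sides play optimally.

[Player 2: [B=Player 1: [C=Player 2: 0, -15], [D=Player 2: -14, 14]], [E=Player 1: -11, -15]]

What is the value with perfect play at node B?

C: min(0, -15) = -15
D: min(-14, 14) = -14
B: max(-15, -14) = -14

-14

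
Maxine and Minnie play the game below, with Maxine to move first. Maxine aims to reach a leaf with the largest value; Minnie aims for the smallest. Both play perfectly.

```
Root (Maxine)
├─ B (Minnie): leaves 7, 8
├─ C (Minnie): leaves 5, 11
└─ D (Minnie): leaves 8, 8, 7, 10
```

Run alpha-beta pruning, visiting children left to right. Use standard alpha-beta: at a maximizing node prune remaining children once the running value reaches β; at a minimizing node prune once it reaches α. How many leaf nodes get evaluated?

B [α=-∞,β=+∞]: v=7
C [α=7,β=+∞]: v=5 after child 1 ≤ α → α-cutoff, skip 1
D [α=7,β=+∞]: v=7 after child 3 ≤ α → α-cutoff, skip 1
Root [α=-∞,β=+∞]: v=7
Leaves evaluated: 6 of 8.

6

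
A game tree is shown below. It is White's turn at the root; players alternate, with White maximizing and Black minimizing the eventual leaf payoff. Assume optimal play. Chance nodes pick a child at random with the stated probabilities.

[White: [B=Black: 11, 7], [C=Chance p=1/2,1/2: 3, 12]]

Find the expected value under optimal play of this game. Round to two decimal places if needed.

7.5

B (Black): min(11, 7) = 7
C (Chance): 1/2·3 + 1/2·12 = 7.5
Root (White): max(7, 7.5) = 7.5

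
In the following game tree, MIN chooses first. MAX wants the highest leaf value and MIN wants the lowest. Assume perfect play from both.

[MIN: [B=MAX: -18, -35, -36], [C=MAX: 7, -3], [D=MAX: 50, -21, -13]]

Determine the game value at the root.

B (MAX): max(-18, -35, -36) = -18
C (MAX): max(7, -3) = 7
D (MAX): max(50, -21, -13) = 50
Root (MIN): min(-18, 7, 50) = -18

-18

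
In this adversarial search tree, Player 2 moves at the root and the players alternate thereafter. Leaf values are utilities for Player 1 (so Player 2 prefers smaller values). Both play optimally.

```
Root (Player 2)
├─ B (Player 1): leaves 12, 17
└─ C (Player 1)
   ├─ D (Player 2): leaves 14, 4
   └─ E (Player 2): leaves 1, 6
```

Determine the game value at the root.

B (Player 1): max(12, 17) = 17
D (Player 2): min(14, 4) = 4
E (Player 2): min(1, 6) = 1
C (Player 1): max(4, 1) = 4
Root (Player 2): min(17, 4) = 4

4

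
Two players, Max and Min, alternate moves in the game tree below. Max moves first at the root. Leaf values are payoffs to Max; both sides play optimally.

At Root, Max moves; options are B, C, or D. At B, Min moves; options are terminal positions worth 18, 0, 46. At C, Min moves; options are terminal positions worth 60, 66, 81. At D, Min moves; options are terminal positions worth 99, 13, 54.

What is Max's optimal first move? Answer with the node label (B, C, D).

C

B (Min): min(18, 0, 46) = 0
C (Min): min(60, 66, 81) = 60
D (Min): min(99, 13, 54) = 13
Root (Max): max(0, 60, 13) = 60
Max picks the child with the highest value: C (value 60).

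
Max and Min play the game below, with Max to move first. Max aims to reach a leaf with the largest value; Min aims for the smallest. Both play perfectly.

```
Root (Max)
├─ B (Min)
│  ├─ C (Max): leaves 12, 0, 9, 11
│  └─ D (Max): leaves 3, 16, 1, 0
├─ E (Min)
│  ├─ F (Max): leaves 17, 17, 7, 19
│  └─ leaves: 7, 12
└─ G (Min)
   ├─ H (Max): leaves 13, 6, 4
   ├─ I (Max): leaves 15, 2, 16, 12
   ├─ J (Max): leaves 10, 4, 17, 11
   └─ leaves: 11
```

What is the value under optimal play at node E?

F: max(17, 17, 7, 19) = 19
E: min(19, 7, 12) = 7

7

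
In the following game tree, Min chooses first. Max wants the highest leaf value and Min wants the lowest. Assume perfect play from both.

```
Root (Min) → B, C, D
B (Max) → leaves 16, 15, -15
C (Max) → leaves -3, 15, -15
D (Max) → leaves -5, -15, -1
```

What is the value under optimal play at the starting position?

B (Max): max(16, 15, -15) = 16
C (Max): max(-3, 15, -15) = 15
D (Max): max(-5, -15, -1) = -1
Root (Min): min(16, 15, -1) = -1

-1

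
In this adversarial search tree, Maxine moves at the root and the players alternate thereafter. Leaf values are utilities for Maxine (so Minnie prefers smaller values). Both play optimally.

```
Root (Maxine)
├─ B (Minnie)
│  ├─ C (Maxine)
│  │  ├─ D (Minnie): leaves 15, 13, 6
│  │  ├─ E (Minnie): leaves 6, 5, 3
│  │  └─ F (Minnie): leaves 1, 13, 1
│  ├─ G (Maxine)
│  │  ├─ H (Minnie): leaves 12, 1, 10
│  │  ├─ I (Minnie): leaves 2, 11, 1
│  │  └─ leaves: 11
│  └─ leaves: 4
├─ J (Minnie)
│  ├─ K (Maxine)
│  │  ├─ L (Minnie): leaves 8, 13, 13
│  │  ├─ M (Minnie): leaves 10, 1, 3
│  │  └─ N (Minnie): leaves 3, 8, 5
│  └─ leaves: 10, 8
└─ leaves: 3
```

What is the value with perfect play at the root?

D (Minnie): min(15, 13, 6) = 6
E (Minnie): min(6, 5, 3) = 3
F (Minnie): min(1, 13, 1) = 1
C (Maxine): max(6, 3, 1) = 6
H (Minnie): min(12, 1, 10) = 1
I (Minnie): min(2, 11, 1) = 1
G (Maxine): max(1, 1, 11) = 11
B (Minnie): min(6, 11, 4) = 4
L (Minnie): min(8, 13, 13) = 8
M (Minnie): min(10, 1, 3) = 1
N (Minnie): min(3, 8, 5) = 3
K (Maxine): max(8, 1, 3) = 8
J (Minnie): min(8, 10, 8) = 8
Root (Maxine): max(4, 8, 3) = 8

8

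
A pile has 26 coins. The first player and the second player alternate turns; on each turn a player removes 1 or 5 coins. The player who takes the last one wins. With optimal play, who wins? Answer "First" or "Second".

W/L table (W = player to move can force a win):
i:   0  1  2  3  4  5  6  7  8  9 10 11 12 13 14 15 16 17 18 19 20 21 22 23 24 25 26
     L  W  L  W  L  W  L  W  L  W  L  W  L  W  L  W  L  W  L  W  L  W  L  W  L  W  L
Position 26 is L, so the second player wins.

Second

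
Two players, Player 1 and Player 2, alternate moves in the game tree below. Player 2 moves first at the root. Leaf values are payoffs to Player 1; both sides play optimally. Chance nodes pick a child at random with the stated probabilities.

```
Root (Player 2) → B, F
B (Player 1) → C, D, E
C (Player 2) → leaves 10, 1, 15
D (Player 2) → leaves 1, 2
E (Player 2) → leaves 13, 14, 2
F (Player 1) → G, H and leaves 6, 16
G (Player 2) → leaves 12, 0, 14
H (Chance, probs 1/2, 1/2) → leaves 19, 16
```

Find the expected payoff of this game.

C (Player 2): min(10, 1, 15) = 1
D (Player 2): min(1, 2) = 1
E (Player 2): min(13, 14, 2) = 2
B (Player 1): max(1, 1, 2) = 2
G (Player 2): min(12, 0, 14) = 0
H (Chance): 1/2·19 + 1/2·16 = 17.5
F (Player 1): max(0, 17.5, 6, 16) = 17.5
Root (Player 2): min(2, 17.5) = 2

2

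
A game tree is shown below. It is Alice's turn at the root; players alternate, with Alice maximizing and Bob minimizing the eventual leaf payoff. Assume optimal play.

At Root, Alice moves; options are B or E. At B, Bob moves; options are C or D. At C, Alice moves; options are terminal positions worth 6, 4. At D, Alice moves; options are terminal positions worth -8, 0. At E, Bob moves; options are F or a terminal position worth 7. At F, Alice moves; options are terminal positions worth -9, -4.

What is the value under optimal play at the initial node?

C (Alice): max(6, 4) = 6
D (Alice): max(-8, 0) = 0
B (Bob): min(6, 0) = 0
F (Alice): max(-9, -4) = -4
E (Bob): min(-4, 7) = -4
Root (Alice): max(0, -4) = 0

0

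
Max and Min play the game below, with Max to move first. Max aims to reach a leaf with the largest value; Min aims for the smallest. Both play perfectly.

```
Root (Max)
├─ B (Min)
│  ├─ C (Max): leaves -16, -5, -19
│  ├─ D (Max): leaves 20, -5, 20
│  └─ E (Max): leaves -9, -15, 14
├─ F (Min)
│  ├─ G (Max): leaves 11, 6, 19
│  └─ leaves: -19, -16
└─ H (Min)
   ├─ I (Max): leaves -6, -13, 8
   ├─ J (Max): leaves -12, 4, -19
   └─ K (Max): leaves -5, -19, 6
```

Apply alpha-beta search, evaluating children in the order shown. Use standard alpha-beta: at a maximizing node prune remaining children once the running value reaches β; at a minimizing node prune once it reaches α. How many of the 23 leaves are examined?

C [α=-∞,β=+∞]: v=-5
D [α=-∞,β=-5]: v=20 after child 1 ≥ β → β-cutoff, skip 2
E [α=-∞,β=-5]: v=14
B [α=-∞,β=+∞]: v=-5
G [α=-5,β=+∞]: v=19
F [α=-5,β=+∞]: v=-19 after child 2 ≤ α → α-cutoff, skip 1
I [α=-5,β=+∞]: v=8
J [α=-5,β=8]: v=4
K [α=-5,β=4]: v=6
H [α=-5,β=+∞]: v=4
Root [α=-∞,β=+∞]: v=4
Leaves evaluated: 20 of 23.

20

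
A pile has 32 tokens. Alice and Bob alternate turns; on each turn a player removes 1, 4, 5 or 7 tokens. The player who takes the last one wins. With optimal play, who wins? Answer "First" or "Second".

Second

i:   0  1  2  3  4  5  6  7  8  9 10 11 12 13 14 15 16 17 18 19 20 21 22 23 24 25 26 27 28 29 30 31 32
     L  W  L  W  W  W  W  W  L  W  L  W  W  W  W  W  L  W  L  W  W  W  W  W  L  W  L  W  W  W  W  W  L
Position 32 is L, so the second player wins.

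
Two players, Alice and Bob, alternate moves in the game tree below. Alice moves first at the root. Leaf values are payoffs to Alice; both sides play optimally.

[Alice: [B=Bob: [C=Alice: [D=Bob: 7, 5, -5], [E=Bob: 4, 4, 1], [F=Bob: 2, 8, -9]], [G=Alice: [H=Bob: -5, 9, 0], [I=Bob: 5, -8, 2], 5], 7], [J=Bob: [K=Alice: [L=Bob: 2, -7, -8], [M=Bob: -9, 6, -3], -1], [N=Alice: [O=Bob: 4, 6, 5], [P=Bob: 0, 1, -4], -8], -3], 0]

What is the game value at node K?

L: min(2, -7, -8) = -8
M: min(-9, 6, -3) = -9
K: max(-8, -9, -1) = -1

-1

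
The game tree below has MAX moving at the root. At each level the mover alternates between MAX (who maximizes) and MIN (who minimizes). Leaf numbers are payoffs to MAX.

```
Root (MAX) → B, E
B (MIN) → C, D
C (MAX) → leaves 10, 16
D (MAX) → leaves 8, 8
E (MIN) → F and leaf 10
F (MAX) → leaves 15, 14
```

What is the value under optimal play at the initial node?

10

C (MAX): max(10, 16) = 16
D (MAX): max(8, 8) = 8
B (MIN): min(16, 8) = 8
F (MAX): max(15, 14) = 15
E (MIN): min(15, 10) = 10
Root (MAX): max(8, 10) = 10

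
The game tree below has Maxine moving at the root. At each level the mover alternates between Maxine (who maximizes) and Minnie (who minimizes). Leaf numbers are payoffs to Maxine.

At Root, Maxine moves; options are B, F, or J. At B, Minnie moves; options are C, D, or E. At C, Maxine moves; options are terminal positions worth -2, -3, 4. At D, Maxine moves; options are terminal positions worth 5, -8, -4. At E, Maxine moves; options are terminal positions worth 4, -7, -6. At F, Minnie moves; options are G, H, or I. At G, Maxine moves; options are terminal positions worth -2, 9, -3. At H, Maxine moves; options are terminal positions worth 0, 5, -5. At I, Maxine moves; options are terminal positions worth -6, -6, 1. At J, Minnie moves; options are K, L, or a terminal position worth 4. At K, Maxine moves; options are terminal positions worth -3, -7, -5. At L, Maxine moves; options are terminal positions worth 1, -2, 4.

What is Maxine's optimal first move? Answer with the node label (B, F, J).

C (Maxine): max(-2, -3, 4) = 4
D (Maxine): max(5, -8, -4) = 5
E (Maxine): max(4, -7, -6) = 4
B (Minnie): min(4, 5, 4) = 4
G (Maxine): max(-2, 9, -3) = 9
H (Maxine): max(0, 5, -5) = 5
I (Maxine): max(-6, -6, 1) = 1
F (Minnie): min(9, 5, 1) = 1
K (Maxine): max(-3, -7, -5) = -3
L (Maxine): max(1, -2, 4) = 4
J (Minnie): min(-3, 4, 4) = -3
Root (Maxine): max(4, 1, -3) = 4
Maxine picks the child with the highest value: B (value 4).

B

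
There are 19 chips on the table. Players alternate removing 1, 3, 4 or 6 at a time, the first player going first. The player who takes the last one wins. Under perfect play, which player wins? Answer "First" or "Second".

Compute winning (W) and losing (L) positions by backward induction:
i:   0  1  2  3  4  5  6  7  8  9 10 11 12 13 14 15 16 17 18 19
     L  W  L  W  W  W  W  L  W  L  W  W  W  W  L  W  L  W  W  W
Position 19 is W, so the first player wins.

First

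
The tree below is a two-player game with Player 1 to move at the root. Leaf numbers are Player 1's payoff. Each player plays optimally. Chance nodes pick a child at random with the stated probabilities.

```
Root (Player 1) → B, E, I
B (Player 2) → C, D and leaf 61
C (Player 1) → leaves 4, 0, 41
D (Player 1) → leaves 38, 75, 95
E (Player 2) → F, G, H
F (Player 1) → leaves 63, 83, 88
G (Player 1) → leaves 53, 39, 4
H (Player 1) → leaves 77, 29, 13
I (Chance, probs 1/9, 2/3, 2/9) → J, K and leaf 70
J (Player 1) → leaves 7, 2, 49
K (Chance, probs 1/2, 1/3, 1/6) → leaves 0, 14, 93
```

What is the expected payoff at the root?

53

C (Player 1): max(4, 0, 41) = 41
D (Player 1): max(38, 75, 95) = 95
B (Player 2): min(41, 95, 61) = 41
F (Player 1): max(63, 83, 88) = 88
G (Player 1): max(53, 39, 4) = 53
H (Player 1): max(77, 29, 13) = 77
E (Player 2): min(88, 53, 77) = 53
J (Player 1): max(7, 2, 49) = 49
K (Chance): 1/2·0 + 1/3·14 + 1/6·93 = 20.17
I (Chance): 1/9·49 + 2/3·20.17 + 2/9·70 = 34.44
Root (Player 1): max(41, 53, 34.44) = 53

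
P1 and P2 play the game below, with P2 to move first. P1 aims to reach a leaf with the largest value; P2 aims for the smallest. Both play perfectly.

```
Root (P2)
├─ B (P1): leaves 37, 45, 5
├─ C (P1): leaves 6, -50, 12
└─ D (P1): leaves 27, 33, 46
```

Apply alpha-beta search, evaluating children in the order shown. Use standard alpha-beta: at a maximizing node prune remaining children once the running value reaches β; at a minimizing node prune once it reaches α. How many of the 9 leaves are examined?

B [α=-∞,β=+∞]: v=45
C [α=-∞,β=45]: v=12
D [α=-∞,β=12]: v=27 after child 1 ≥ β → β-cutoff, skip 2
Root [α=-∞,β=+∞]: v=12
Leaves evaluated: 7 of 9.

7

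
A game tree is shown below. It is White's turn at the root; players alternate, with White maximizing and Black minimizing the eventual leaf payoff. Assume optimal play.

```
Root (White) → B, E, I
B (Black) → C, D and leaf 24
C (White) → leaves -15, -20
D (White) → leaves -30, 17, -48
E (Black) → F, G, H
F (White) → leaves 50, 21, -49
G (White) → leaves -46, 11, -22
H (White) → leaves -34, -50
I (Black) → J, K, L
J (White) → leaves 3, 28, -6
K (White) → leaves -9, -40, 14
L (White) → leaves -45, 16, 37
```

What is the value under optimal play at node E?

-34

F: max(50, 21, -49) = 50
G: max(-46, 11, -22) = 11
H: max(-34, -50) = -34
E: min(50, 11, -34) = -34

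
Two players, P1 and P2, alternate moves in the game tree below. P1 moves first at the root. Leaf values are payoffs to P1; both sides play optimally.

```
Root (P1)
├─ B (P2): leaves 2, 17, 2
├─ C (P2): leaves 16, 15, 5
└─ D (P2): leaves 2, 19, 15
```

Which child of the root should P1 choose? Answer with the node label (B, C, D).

C

B (P2): min(2, 17, 2) = 2
C (P2): min(16, 15, 5) = 5
D (P2): min(2, 19, 15) = 2
Root (P1): max(2, 5, 2) = 5
P1 picks the child with the highest value: C (value 5).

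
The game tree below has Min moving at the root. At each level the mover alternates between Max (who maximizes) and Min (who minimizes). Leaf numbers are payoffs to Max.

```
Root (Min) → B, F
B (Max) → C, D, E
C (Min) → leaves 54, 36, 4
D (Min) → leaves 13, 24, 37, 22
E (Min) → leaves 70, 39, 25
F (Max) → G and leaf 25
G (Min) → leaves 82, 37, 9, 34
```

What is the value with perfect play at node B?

C: min(54, 36, 4) = 4
D: min(13, 24, 37, 22) = 13
E: min(70, 39, 25) = 25
B: max(4, 13, 25) = 25

25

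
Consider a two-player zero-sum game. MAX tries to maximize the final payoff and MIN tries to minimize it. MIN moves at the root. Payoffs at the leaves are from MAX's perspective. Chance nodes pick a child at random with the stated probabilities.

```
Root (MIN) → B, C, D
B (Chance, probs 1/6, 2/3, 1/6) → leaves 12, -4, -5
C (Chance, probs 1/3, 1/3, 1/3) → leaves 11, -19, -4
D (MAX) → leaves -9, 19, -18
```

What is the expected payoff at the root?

-4

B (Chance): 1/6·12 + 2/3·-4 + 1/6·-5 = -1.5
C (Chance): 1/3·11 + 1/3·-19 + 1/3·-4 = -4
D (MAX): max(-9, 19, -18) = 19
Root (MIN): min(-1.5, -4, 19) = -4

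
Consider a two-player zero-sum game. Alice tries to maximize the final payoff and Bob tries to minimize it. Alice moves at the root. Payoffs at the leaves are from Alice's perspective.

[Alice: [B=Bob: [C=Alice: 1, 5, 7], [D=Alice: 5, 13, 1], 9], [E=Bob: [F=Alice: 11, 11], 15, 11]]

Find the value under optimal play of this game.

11

C (Alice): max(1, 5, 7) = 7
D (Alice): max(5, 13, 1) = 13
B (Bob): min(7, 13, 9) = 7
F (Alice): max(11, 11) = 11
E (Bob): min(11, 15, 11) = 11
Root (Alice): max(7, 11) = 11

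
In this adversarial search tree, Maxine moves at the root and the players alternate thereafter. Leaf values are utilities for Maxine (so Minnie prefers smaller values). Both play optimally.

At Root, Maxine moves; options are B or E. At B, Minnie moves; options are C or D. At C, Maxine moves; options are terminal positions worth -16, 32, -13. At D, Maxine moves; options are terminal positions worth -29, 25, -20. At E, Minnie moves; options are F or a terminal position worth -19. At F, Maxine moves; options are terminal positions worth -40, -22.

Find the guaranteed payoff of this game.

25

C (Maxine): max(-16, 32, -13) = 32
D (Maxine): max(-29, 25, -20) = 25
B (Minnie): min(32, 25) = 25
F (Maxine): max(-40, -22) = -22
E (Minnie): min(-22, -19) = -22
Root (Maxine): max(25, -22) = 25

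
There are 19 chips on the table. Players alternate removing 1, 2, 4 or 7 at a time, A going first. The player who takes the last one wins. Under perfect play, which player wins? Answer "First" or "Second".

First

i:   0  1  2  3  4  5  6  7  8  9 10 11 12 13 14 15 16 17 18 19
     L  W  W  L  W  W  L  W  W  L  W  W  L  W  W  L  W  W  L  W
Position 19 is W, so the first player wins.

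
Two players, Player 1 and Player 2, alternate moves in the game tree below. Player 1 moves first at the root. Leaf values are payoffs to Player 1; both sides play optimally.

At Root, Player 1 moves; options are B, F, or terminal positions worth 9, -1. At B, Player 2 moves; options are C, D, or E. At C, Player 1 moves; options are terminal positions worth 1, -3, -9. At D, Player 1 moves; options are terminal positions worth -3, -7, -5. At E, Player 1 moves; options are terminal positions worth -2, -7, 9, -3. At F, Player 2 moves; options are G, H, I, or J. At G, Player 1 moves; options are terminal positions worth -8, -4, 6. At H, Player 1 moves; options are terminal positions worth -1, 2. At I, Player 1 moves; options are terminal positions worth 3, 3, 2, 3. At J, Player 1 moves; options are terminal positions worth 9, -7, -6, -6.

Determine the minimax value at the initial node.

9

C (Player 1): max(1, -3, -9) = 1
D (Player 1): max(-3, -7, -5) = -3
E (Player 1): max(-2, -7, 9, -3) = 9
B (Player 2): min(1, -3, 9) = -3
G (Player 1): max(-8, -4, 6) = 6
H (Player 1): max(-1, 2) = 2
I (Player 1): max(3, 3, 2, 3) = 3
J (Player 1): max(9, -7, -6, -6) = 9
F (Player 2): min(6, 2, 3, 9) = 2
Root (Player 1): max(-3, 2, 9, -1) = 9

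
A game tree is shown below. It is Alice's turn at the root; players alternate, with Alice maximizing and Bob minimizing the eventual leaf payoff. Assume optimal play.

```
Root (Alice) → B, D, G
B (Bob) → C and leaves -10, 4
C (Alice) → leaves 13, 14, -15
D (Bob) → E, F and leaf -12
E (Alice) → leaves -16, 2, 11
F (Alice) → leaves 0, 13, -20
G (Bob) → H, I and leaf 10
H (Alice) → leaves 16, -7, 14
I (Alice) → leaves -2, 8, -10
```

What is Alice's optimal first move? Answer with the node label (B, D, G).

C (Alice): max(13, 14, -15) = 14
B (Bob): min(14, -10, 4) = -10
E (Alice): max(-16, 2, 11) = 11
F (Alice): max(0, 13, -20) = 13
D (Bob): min(11, 13, -12) = -12
H (Alice): max(16, -7, 14) = 16
I (Alice): max(-2, 8, -10) = 8
G (Bob): min(16, 8, 10) = 8
Root (Alice): max(-10, -12, 8) = 8
Alice picks the child with the highest value: G (value 8).

G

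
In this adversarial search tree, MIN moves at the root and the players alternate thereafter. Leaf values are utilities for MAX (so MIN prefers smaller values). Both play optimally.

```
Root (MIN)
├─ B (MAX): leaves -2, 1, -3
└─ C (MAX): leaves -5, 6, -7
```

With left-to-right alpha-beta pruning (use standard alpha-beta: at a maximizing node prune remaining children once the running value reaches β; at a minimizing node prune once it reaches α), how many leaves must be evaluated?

5

B [α=-∞,β=+∞]: v=1
C [α=-∞,β=1]: v=6 after child 2 ≥ β → β-cutoff, skip 1
Root [α=-∞,β=+∞]: v=1
Leaves evaluated: 5 of 6.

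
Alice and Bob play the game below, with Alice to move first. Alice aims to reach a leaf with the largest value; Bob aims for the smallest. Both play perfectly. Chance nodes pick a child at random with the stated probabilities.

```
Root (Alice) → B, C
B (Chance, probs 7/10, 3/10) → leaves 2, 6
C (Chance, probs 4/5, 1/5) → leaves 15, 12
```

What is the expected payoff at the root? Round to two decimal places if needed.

14.4

B (Chance): 7/10·2 + 3/10·6 = 3.2
C (Chance): 4/5·15 + 1/5·12 = 14.4
Root (Alice): max(3.2, 14.4) = 14.4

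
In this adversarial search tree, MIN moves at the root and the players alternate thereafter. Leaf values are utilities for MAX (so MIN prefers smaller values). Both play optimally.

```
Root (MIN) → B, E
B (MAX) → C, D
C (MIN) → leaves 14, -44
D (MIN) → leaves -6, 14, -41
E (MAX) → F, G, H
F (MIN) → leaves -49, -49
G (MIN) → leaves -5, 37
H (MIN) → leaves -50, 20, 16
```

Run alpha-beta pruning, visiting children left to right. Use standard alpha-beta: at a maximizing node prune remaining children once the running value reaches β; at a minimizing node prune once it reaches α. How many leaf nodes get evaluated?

9

C [α=-∞,β=+∞]: v=-44
D [α=-44,β=+∞]: v=-41
B [α=-∞,β=+∞]: v=-41
F [α=-∞,β=-41]: v=-49
G [α=-49,β=-41]: v=-5
E [α=-∞,β=-41]: v=-5 after child 2 ≥ β → β-cutoff, skip 1
Root [α=-∞,β=+∞]: v=-41
Leaves evaluated: 9 of 12.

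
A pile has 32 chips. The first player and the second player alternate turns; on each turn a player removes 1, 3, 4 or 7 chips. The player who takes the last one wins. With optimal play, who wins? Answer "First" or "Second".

Compute winning (W) and losing (L) positions by backward induction:
i:   0  1  2  3  4  5  6  7  8  9 10 11 12 13 14 15 16 17 18 19 20 21 22 23 24 25 26 27 28 29 30 31 32
     L  W  L  W  W  W  W  W  L  W  L  W  W  W  W  W  L  W  L  W  W  W  W  W  L  W  L  W  W  W  W  W  L
Position 32 is L, so the second player wins.

Second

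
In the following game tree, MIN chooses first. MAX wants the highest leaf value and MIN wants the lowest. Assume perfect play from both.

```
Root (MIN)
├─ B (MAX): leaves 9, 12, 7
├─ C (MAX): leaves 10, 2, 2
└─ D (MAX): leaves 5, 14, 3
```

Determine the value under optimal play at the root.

B (MAX): max(9, 12, 7) = 12
C (MAX): max(10, 2, 2) = 10
D (MAX): max(5, 14, 3) = 14
Root (MIN): min(12, 10, 14) = 10

10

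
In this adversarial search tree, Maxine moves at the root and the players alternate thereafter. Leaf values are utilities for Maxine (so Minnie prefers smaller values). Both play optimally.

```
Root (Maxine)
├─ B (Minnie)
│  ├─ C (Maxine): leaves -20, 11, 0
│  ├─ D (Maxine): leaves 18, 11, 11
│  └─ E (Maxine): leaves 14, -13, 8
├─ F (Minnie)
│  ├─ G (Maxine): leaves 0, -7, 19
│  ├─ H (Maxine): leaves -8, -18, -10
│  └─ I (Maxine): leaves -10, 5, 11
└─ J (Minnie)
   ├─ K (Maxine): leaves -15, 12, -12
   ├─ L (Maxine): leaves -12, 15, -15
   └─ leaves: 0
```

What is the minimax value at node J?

0

K: max(-15, 12, -12) = 12
L: max(-12, 15, -15) = 15
J: min(12, 15, 0) = 0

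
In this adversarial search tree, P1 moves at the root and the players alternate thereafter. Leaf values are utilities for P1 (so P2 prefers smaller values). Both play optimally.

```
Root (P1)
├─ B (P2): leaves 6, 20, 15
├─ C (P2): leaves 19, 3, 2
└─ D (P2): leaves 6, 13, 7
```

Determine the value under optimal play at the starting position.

6

B (P2): min(6, 20, 15) = 6
C (P2): min(19, 3, 2) = 2
D (P2): min(6, 13, 7) = 6
Root (P1): max(6, 2, 6) = 6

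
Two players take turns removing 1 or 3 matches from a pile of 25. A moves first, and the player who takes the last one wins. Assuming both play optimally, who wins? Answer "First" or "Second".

i:   0  1  2  3  4  5  6  7  8  9 10 11 12 13 14 15 16 17 18 19 20 21 22 23 24 25
     L  W  L  W  L  W  L  W  L  W  L  W  L  W  L  W  L  W  L  W  L  W  L  W  L  W
Position 25 is W, so the first player wins.

First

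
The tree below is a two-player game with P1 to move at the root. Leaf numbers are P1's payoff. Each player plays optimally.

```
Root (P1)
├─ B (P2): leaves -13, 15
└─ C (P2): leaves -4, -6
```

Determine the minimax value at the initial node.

-6

B (P2): min(-13, 15) = -13
C (P2): min(-4, -6) = -6
Root (P1): max(-13, -6) = -6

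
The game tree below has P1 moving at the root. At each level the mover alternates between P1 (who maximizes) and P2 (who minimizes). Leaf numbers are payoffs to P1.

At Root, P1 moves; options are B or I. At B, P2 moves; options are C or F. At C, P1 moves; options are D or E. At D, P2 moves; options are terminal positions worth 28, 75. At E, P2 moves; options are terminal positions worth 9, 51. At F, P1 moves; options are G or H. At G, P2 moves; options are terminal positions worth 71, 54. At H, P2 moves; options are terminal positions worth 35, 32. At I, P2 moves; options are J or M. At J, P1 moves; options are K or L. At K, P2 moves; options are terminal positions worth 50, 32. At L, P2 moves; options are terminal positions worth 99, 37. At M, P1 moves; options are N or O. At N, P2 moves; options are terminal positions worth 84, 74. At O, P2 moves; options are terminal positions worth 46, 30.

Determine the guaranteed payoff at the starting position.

37

D (P2): min(28, 75) = 28
E (P2): min(9, 51) = 9
C (P1): max(28, 9) = 28
G (P2): min(71, 54) = 54
H (P2): min(35, 32) = 32
F (P1): max(54, 32) = 54
B (P2): min(28, 54) = 28
K (P2): min(50, 32) = 32
L (P2): min(99, 37) = 37
J (P1): max(32, 37) = 37
N (P2): min(84, 74) = 74
O (P2): min(46, 30) = 30
M (P1): max(74, 30) = 74
I (P2): min(37, 74) = 37
Root (P1): max(28, 37) = 37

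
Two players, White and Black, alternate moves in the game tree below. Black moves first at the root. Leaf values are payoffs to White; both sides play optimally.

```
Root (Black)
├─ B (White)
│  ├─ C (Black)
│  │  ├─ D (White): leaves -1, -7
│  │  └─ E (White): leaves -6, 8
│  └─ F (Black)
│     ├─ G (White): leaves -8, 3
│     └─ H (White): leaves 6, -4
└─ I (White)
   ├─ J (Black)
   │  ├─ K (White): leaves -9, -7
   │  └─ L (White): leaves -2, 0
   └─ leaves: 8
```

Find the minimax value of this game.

D (White): max(-1, -7) = -1
E (White): max(-6, 8) = 8
C (Black): min(-1, 8) = -1
G (White): max(-8, 3) = 3
H (White): max(6, -4) = 6
F (Black): min(3, 6) = 3
B (White): max(-1, 3) = 3
K (White): max(-9, -7) = -7
L (White): max(-2, 0) = 0
J (Black): min(-7, 0) = -7
I (White): max(-7, 8) = 8
Root (Black): min(3, 8) = 3

3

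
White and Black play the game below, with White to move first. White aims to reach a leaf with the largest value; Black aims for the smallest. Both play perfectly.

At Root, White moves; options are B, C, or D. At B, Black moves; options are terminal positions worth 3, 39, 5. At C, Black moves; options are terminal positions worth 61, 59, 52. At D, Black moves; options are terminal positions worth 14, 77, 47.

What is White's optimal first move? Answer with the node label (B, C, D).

C

B (Black): min(3, 39, 5) = 3
C (Black): min(61, 59, 52) = 52
D (Black): min(14, 77, 47) = 14
Root (White): max(3, 52, 14) = 52
White picks the child with the highest value: C (value 52).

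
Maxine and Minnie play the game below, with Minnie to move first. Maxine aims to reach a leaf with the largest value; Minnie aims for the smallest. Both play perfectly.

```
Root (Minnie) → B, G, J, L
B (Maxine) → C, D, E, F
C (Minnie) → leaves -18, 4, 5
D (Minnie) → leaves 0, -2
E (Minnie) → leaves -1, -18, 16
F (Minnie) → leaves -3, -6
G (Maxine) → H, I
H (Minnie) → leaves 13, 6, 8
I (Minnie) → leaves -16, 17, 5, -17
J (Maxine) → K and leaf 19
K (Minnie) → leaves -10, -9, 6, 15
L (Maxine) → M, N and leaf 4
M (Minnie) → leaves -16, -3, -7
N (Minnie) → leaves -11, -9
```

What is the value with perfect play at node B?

-2

C: min(-18, 4, 5) = -18
D: min(0, -2) = -2
E: min(-1, -18, 16) = -18
F: min(-3, -6) = -6
B: max(-18, -2, -18, -6) = -2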